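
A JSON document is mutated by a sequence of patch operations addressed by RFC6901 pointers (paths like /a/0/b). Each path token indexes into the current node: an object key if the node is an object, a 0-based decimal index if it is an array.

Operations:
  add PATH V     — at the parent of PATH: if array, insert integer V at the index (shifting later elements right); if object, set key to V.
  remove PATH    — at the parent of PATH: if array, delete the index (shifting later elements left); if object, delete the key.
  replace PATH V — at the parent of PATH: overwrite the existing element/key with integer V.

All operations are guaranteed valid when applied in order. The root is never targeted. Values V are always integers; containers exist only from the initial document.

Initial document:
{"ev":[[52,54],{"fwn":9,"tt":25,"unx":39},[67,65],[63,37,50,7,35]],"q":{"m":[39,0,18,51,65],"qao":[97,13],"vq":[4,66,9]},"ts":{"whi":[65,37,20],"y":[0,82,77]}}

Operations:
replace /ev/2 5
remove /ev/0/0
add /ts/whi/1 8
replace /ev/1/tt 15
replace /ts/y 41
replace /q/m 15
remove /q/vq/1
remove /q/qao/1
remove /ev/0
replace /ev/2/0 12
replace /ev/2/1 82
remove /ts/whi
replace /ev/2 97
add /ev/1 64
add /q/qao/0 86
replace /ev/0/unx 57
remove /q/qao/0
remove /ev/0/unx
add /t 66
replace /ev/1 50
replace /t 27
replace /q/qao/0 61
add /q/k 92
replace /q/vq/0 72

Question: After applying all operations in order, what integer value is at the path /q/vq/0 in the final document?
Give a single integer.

Answer: 72

Derivation:
After op 1 (replace /ev/2 5): {"ev":[[52,54],{"fwn":9,"tt":25,"unx":39},5,[63,37,50,7,35]],"q":{"m":[39,0,18,51,65],"qao":[97,13],"vq":[4,66,9]},"ts":{"whi":[65,37,20],"y":[0,82,77]}}
After op 2 (remove /ev/0/0): {"ev":[[54],{"fwn":9,"tt":25,"unx":39},5,[63,37,50,7,35]],"q":{"m":[39,0,18,51,65],"qao":[97,13],"vq":[4,66,9]},"ts":{"whi":[65,37,20],"y":[0,82,77]}}
After op 3 (add /ts/whi/1 8): {"ev":[[54],{"fwn":9,"tt":25,"unx":39},5,[63,37,50,7,35]],"q":{"m":[39,0,18,51,65],"qao":[97,13],"vq":[4,66,9]},"ts":{"whi":[65,8,37,20],"y":[0,82,77]}}
After op 4 (replace /ev/1/tt 15): {"ev":[[54],{"fwn":9,"tt":15,"unx":39},5,[63,37,50,7,35]],"q":{"m":[39,0,18,51,65],"qao":[97,13],"vq":[4,66,9]},"ts":{"whi":[65,8,37,20],"y":[0,82,77]}}
After op 5 (replace /ts/y 41): {"ev":[[54],{"fwn":9,"tt":15,"unx":39},5,[63,37,50,7,35]],"q":{"m":[39,0,18,51,65],"qao":[97,13],"vq":[4,66,9]},"ts":{"whi":[65,8,37,20],"y":41}}
After op 6 (replace /q/m 15): {"ev":[[54],{"fwn":9,"tt":15,"unx":39},5,[63,37,50,7,35]],"q":{"m":15,"qao":[97,13],"vq":[4,66,9]},"ts":{"whi":[65,8,37,20],"y":41}}
After op 7 (remove /q/vq/1): {"ev":[[54],{"fwn":9,"tt":15,"unx":39},5,[63,37,50,7,35]],"q":{"m":15,"qao":[97,13],"vq":[4,9]},"ts":{"whi":[65,8,37,20],"y":41}}
After op 8 (remove /q/qao/1): {"ev":[[54],{"fwn":9,"tt":15,"unx":39},5,[63,37,50,7,35]],"q":{"m":15,"qao":[97],"vq":[4,9]},"ts":{"whi":[65,8,37,20],"y":41}}
After op 9 (remove /ev/0): {"ev":[{"fwn":9,"tt":15,"unx":39},5,[63,37,50,7,35]],"q":{"m":15,"qao":[97],"vq":[4,9]},"ts":{"whi":[65,8,37,20],"y":41}}
After op 10 (replace /ev/2/0 12): {"ev":[{"fwn":9,"tt":15,"unx":39},5,[12,37,50,7,35]],"q":{"m":15,"qao":[97],"vq":[4,9]},"ts":{"whi":[65,8,37,20],"y":41}}
After op 11 (replace /ev/2/1 82): {"ev":[{"fwn":9,"tt":15,"unx":39},5,[12,82,50,7,35]],"q":{"m":15,"qao":[97],"vq":[4,9]},"ts":{"whi":[65,8,37,20],"y":41}}
After op 12 (remove /ts/whi): {"ev":[{"fwn":9,"tt":15,"unx":39},5,[12,82,50,7,35]],"q":{"m":15,"qao":[97],"vq":[4,9]},"ts":{"y":41}}
After op 13 (replace /ev/2 97): {"ev":[{"fwn":9,"tt":15,"unx":39},5,97],"q":{"m":15,"qao":[97],"vq":[4,9]},"ts":{"y":41}}
After op 14 (add /ev/1 64): {"ev":[{"fwn":9,"tt":15,"unx":39},64,5,97],"q":{"m":15,"qao":[97],"vq":[4,9]},"ts":{"y":41}}
After op 15 (add /q/qao/0 86): {"ev":[{"fwn":9,"tt":15,"unx":39},64,5,97],"q":{"m":15,"qao":[86,97],"vq":[4,9]},"ts":{"y":41}}
After op 16 (replace /ev/0/unx 57): {"ev":[{"fwn":9,"tt":15,"unx":57},64,5,97],"q":{"m":15,"qao":[86,97],"vq":[4,9]},"ts":{"y":41}}
After op 17 (remove /q/qao/0): {"ev":[{"fwn":9,"tt":15,"unx":57},64,5,97],"q":{"m":15,"qao":[97],"vq":[4,9]},"ts":{"y":41}}
After op 18 (remove /ev/0/unx): {"ev":[{"fwn":9,"tt":15},64,5,97],"q":{"m":15,"qao":[97],"vq":[4,9]},"ts":{"y":41}}
After op 19 (add /t 66): {"ev":[{"fwn":9,"tt":15},64,5,97],"q":{"m":15,"qao":[97],"vq":[4,9]},"t":66,"ts":{"y":41}}
After op 20 (replace /ev/1 50): {"ev":[{"fwn":9,"tt":15},50,5,97],"q":{"m":15,"qao":[97],"vq":[4,9]},"t":66,"ts":{"y":41}}
After op 21 (replace /t 27): {"ev":[{"fwn":9,"tt":15},50,5,97],"q":{"m":15,"qao":[97],"vq":[4,9]},"t":27,"ts":{"y":41}}
After op 22 (replace /q/qao/0 61): {"ev":[{"fwn":9,"tt":15},50,5,97],"q":{"m":15,"qao":[61],"vq":[4,9]},"t":27,"ts":{"y":41}}
After op 23 (add /q/k 92): {"ev":[{"fwn":9,"tt":15},50,5,97],"q":{"k":92,"m":15,"qao":[61],"vq":[4,9]},"t":27,"ts":{"y":41}}
After op 24 (replace /q/vq/0 72): {"ev":[{"fwn":9,"tt":15},50,5,97],"q":{"k":92,"m":15,"qao":[61],"vq":[72,9]},"t":27,"ts":{"y":41}}
Value at /q/vq/0: 72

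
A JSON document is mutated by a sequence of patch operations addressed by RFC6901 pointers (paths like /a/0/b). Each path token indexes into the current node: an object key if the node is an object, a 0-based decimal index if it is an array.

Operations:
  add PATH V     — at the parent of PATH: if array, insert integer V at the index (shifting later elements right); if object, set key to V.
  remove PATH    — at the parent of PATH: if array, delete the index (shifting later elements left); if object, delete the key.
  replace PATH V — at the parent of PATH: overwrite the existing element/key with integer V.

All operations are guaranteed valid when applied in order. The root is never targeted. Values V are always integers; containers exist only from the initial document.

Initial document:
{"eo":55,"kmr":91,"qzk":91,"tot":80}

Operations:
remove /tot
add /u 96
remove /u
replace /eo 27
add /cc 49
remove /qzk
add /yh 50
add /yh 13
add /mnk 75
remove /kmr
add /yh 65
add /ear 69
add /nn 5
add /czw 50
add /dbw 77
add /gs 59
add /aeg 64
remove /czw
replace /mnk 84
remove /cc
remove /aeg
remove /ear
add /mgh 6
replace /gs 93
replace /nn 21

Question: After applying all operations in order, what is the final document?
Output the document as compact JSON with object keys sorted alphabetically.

After op 1 (remove /tot): {"eo":55,"kmr":91,"qzk":91}
After op 2 (add /u 96): {"eo":55,"kmr":91,"qzk":91,"u":96}
After op 3 (remove /u): {"eo":55,"kmr":91,"qzk":91}
After op 4 (replace /eo 27): {"eo":27,"kmr":91,"qzk":91}
After op 5 (add /cc 49): {"cc":49,"eo":27,"kmr":91,"qzk":91}
After op 6 (remove /qzk): {"cc":49,"eo":27,"kmr":91}
After op 7 (add /yh 50): {"cc":49,"eo":27,"kmr":91,"yh":50}
After op 8 (add /yh 13): {"cc":49,"eo":27,"kmr":91,"yh":13}
After op 9 (add /mnk 75): {"cc":49,"eo":27,"kmr":91,"mnk":75,"yh":13}
After op 10 (remove /kmr): {"cc":49,"eo":27,"mnk":75,"yh":13}
After op 11 (add /yh 65): {"cc":49,"eo":27,"mnk":75,"yh":65}
After op 12 (add /ear 69): {"cc":49,"ear":69,"eo":27,"mnk":75,"yh":65}
After op 13 (add /nn 5): {"cc":49,"ear":69,"eo":27,"mnk":75,"nn":5,"yh":65}
After op 14 (add /czw 50): {"cc":49,"czw":50,"ear":69,"eo":27,"mnk":75,"nn":5,"yh":65}
After op 15 (add /dbw 77): {"cc":49,"czw":50,"dbw":77,"ear":69,"eo":27,"mnk":75,"nn":5,"yh":65}
After op 16 (add /gs 59): {"cc":49,"czw":50,"dbw":77,"ear":69,"eo":27,"gs":59,"mnk":75,"nn":5,"yh":65}
After op 17 (add /aeg 64): {"aeg":64,"cc":49,"czw":50,"dbw":77,"ear":69,"eo":27,"gs":59,"mnk":75,"nn":5,"yh":65}
After op 18 (remove /czw): {"aeg":64,"cc":49,"dbw":77,"ear":69,"eo":27,"gs":59,"mnk":75,"nn":5,"yh":65}
After op 19 (replace /mnk 84): {"aeg":64,"cc":49,"dbw":77,"ear":69,"eo":27,"gs":59,"mnk":84,"nn":5,"yh":65}
After op 20 (remove /cc): {"aeg":64,"dbw":77,"ear":69,"eo":27,"gs":59,"mnk":84,"nn":5,"yh":65}
After op 21 (remove /aeg): {"dbw":77,"ear":69,"eo":27,"gs":59,"mnk":84,"nn":5,"yh":65}
After op 22 (remove /ear): {"dbw":77,"eo":27,"gs":59,"mnk":84,"nn":5,"yh":65}
After op 23 (add /mgh 6): {"dbw":77,"eo":27,"gs":59,"mgh":6,"mnk":84,"nn":5,"yh":65}
After op 24 (replace /gs 93): {"dbw":77,"eo":27,"gs":93,"mgh":6,"mnk":84,"nn":5,"yh":65}
After op 25 (replace /nn 21): {"dbw":77,"eo":27,"gs":93,"mgh":6,"mnk":84,"nn":21,"yh":65}

Answer: {"dbw":77,"eo":27,"gs":93,"mgh":6,"mnk":84,"nn":21,"yh":65}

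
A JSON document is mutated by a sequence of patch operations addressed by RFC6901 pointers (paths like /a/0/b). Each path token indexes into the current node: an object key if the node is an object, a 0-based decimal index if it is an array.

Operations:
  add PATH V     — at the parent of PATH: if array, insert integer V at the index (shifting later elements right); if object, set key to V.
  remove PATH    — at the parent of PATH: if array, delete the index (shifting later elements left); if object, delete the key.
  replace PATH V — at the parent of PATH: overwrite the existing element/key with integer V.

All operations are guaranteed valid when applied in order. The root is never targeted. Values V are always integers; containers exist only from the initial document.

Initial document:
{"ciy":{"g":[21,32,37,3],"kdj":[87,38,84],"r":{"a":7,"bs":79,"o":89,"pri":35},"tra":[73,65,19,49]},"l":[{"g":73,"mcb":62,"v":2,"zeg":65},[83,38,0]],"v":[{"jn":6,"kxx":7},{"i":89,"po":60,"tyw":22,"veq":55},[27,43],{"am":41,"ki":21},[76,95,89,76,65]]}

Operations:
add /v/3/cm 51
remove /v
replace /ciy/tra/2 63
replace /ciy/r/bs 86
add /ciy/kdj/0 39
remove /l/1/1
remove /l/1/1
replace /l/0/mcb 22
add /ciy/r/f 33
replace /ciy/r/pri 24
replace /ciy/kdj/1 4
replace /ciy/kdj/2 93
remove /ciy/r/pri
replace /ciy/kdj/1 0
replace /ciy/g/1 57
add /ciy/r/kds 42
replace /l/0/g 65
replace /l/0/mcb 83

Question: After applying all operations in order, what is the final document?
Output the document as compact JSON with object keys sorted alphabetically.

Answer: {"ciy":{"g":[21,57,37,3],"kdj":[39,0,93,84],"r":{"a":7,"bs":86,"f":33,"kds":42,"o":89},"tra":[73,65,63,49]},"l":[{"g":65,"mcb":83,"v":2,"zeg":65},[83]]}

Derivation:
After op 1 (add /v/3/cm 51): {"ciy":{"g":[21,32,37,3],"kdj":[87,38,84],"r":{"a":7,"bs":79,"o":89,"pri":35},"tra":[73,65,19,49]},"l":[{"g":73,"mcb":62,"v":2,"zeg":65},[83,38,0]],"v":[{"jn":6,"kxx":7},{"i":89,"po":60,"tyw":22,"veq":55},[27,43],{"am":41,"cm":51,"ki":21},[76,95,89,76,65]]}
After op 2 (remove /v): {"ciy":{"g":[21,32,37,3],"kdj":[87,38,84],"r":{"a":7,"bs":79,"o":89,"pri":35},"tra":[73,65,19,49]},"l":[{"g":73,"mcb":62,"v":2,"zeg":65},[83,38,0]]}
After op 3 (replace /ciy/tra/2 63): {"ciy":{"g":[21,32,37,3],"kdj":[87,38,84],"r":{"a":7,"bs":79,"o":89,"pri":35},"tra":[73,65,63,49]},"l":[{"g":73,"mcb":62,"v":2,"zeg":65},[83,38,0]]}
After op 4 (replace /ciy/r/bs 86): {"ciy":{"g":[21,32,37,3],"kdj":[87,38,84],"r":{"a":7,"bs":86,"o":89,"pri":35},"tra":[73,65,63,49]},"l":[{"g":73,"mcb":62,"v":2,"zeg":65},[83,38,0]]}
After op 5 (add /ciy/kdj/0 39): {"ciy":{"g":[21,32,37,3],"kdj":[39,87,38,84],"r":{"a":7,"bs":86,"o":89,"pri":35},"tra":[73,65,63,49]},"l":[{"g":73,"mcb":62,"v":2,"zeg":65},[83,38,0]]}
After op 6 (remove /l/1/1): {"ciy":{"g":[21,32,37,3],"kdj":[39,87,38,84],"r":{"a":7,"bs":86,"o":89,"pri":35},"tra":[73,65,63,49]},"l":[{"g":73,"mcb":62,"v":2,"zeg":65},[83,0]]}
After op 7 (remove /l/1/1): {"ciy":{"g":[21,32,37,3],"kdj":[39,87,38,84],"r":{"a":7,"bs":86,"o":89,"pri":35},"tra":[73,65,63,49]},"l":[{"g":73,"mcb":62,"v":2,"zeg":65},[83]]}
After op 8 (replace /l/0/mcb 22): {"ciy":{"g":[21,32,37,3],"kdj":[39,87,38,84],"r":{"a":7,"bs":86,"o":89,"pri":35},"tra":[73,65,63,49]},"l":[{"g":73,"mcb":22,"v":2,"zeg":65},[83]]}
After op 9 (add /ciy/r/f 33): {"ciy":{"g":[21,32,37,3],"kdj":[39,87,38,84],"r":{"a":7,"bs":86,"f":33,"o":89,"pri":35},"tra":[73,65,63,49]},"l":[{"g":73,"mcb":22,"v":2,"zeg":65},[83]]}
After op 10 (replace /ciy/r/pri 24): {"ciy":{"g":[21,32,37,3],"kdj":[39,87,38,84],"r":{"a":7,"bs":86,"f":33,"o":89,"pri":24},"tra":[73,65,63,49]},"l":[{"g":73,"mcb":22,"v":2,"zeg":65},[83]]}
After op 11 (replace /ciy/kdj/1 4): {"ciy":{"g":[21,32,37,3],"kdj":[39,4,38,84],"r":{"a":7,"bs":86,"f":33,"o":89,"pri":24},"tra":[73,65,63,49]},"l":[{"g":73,"mcb":22,"v":2,"zeg":65},[83]]}
After op 12 (replace /ciy/kdj/2 93): {"ciy":{"g":[21,32,37,3],"kdj":[39,4,93,84],"r":{"a":7,"bs":86,"f":33,"o":89,"pri":24},"tra":[73,65,63,49]},"l":[{"g":73,"mcb":22,"v":2,"zeg":65},[83]]}
After op 13 (remove /ciy/r/pri): {"ciy":{"g":[21,32,37,3],"kdj":[39,4,93,84],"r":{"a":7,"bs":86,"f":33,"o":89},"tra":[73,65,63,49]},"l":[{"g":73,"mcb":22,"v":2,"zeg":65},[83]]}
After op 14 (replace /ciy/kdj/1 0): {"ciy":{"g":[21,32,37,3],"kdj":[39,0,93,84],"r":{"a":7,"bs":86,"f":33,"o":89},"tra":[73,65,63,49]},"l":[{"g":73,"mcb":22,"v":2,"zeg":65},[83]]}
After op 15 (replace /ciy/g/1 57): {"ciy":{"g":[21,57,37,3],"kdj":[39,0,93,84],"r":{"a":7,"bs":86,"f":33,"o":89},"tra":[73,65,63,49]},"l":[{"g":73,"mcb":22,"v":2,"zeg":65},[83]]}
After op 16 (add /ciy/r/kds 42): {"ciy":{"g":[21,57,37,3],"kdj":[39,0,93,84],"r":{"a":7,"bs":86,"f":33,"kds":42,"o":89},"tra":[73,65,63,49]},"l":[{"g":73,"mcb":22,"v":2,"zeg":65},[83]]}
After op 17 (replace /l/0/g 65): {"ciy":{"g":[21,57,37,3],"kdj":[39,0,93,84],"r":{"a":7,"bs":86,"f":33,"kds":42,"o":89},"tra":[73,65,63,49]},"l":[{"g":65,"mcb":22,"v":2,"zeg":65},[83]]}
After op 18 (replace /l/0/mcb 83): {"ciy":{"g":[21,57,37,3],"kdj":[39,0,93,84],"r":{"a":7,"bs":86,"f":33,"kds":42,"o":89},"tra":[73,65,63,49]},"l":[{"g":65,"mcb":83,"v":2,"zeg":65},[83]]}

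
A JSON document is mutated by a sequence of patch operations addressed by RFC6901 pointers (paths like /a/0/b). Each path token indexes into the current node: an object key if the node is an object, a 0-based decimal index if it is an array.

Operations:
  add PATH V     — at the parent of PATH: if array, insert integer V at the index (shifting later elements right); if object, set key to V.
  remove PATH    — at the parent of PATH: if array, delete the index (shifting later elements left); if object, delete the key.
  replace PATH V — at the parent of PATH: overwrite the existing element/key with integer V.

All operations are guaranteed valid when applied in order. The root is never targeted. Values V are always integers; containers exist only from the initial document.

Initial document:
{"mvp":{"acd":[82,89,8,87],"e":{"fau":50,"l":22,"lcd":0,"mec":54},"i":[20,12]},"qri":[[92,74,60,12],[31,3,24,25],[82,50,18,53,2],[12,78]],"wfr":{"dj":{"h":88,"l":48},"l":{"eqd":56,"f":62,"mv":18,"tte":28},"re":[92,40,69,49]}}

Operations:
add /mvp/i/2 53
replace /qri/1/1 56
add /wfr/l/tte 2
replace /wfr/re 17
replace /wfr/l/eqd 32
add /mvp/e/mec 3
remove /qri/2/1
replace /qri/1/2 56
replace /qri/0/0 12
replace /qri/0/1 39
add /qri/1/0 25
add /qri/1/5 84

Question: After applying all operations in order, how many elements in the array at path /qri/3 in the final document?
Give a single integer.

After op 1 (add /mvp/i/2 53): {"mvp":{"acd":[82,89,8,87],"e":{"fau":50,"l":22,"lcd":0,"mec":54},"i":[20,12,53]},"qri":[[92,74,60,12],[31,3,24,25],[82,50,18,53,2],[12,78]],"wfr":{"dj":{"h":88,"l":48},"l":{"eqd":56,"f":62,"mv":18,"tte":28},"re":[92,40,69,49]}}
After op 2 (replace /qri/1/1 56): {"mvp":{"acd":[82,89,8,87],"e":{"fau":50,"l":22,"lcd":0,"mec":54},"i":[20,12,53]},"qri":[[92,74,60,12],[31,56,24,25],[82,50,18,53,2],[12,78]],"wfr":{"dj":{"h":88,"l":48},"l":{"eqd":56,"f":62,"mv":18,"tte":28},"re":[92,40,69,49]}}
After op 3 (add /wfr/l/tte 2): {"mvp":{"acd":[82,89,8,87],"e":{"fau":50,"l":22,"lcd":0,"mec":54},"i":[20,12,53]},"qri":[[92,74,60,12],[31,56,24,25],[82,50,18,53,2],[12,78]],"wfr":{"dj":{"h":88,"l":48},"l":{"eqd":56,"f":62,"mv":18,"tte":2},"re":[92,40,69,49]}}
After op 4 (replace /wfr/re 17): {"mvp":{"acd":[82,89,8,87],"e":{"fau":50,"l":22,"lcd":0,"mec":54},"i":[20,12,53]},"qri":[[92,74,60,12],[31,56,24,25],[82,50,18,53,2],[12,78]],"wfr":{"dj":{"h":88,"l":48},"l":{"eqd":56,"f":62,"mv":18,"tte":2},"re":17}}
After op 5 (replace /wfr/l/eqd 32): {"mvp":{"acd":[82,89,8,87],"e":{"fau":50,"l":22,"lcd":0,"mec":54},"i":[20,12,53]},"qri":[[92,74,60,12],[31,56,24,25],[82,50,18,53,2],[12,78]],"wfr":{"dj":{"h":88,"l":48},"l":{"eqd":32,"f":62,"mv":18,"tte":2},"re":17}}
After op 6 (add /mvp/e/mec 3): {"mvp":{"acd":[82,89,8,87],"e":{"fau":50,"l":22,"lcd":0,"mec":3},"i":[20,12,53]},"qri":[[92,74,60,12],[31,56,24,25],[82,50,18,53,2],[12,78]],"wfr":{"dj":{"h":88,"l":48},"l":{"eqd":32,"f":62,"mv":18,"tte":2},"re":17}}
After op 7 (remove /qri/2/1): {"mvp":{"acd":[82,89,8,87],"e":{"fau":50,"l":22,"lcd":0,"mec":3},"i":[20,12,53]},"qri":[[92,74,60,12],[31,56,24,25],[82,18,53,2],[12,78]],"wfr":{"dj":{"h":88,"l":48},"l":{"eqd":32,"f":62,"mv":18,"tte":2},"re":17}}
After op 8 (replace /qri/1/2 56): {"mvp":{"acd":[82,89,8,87],"e":{"fau":50,"l":22,"lcd":0,"mec":3},"i":[20,12,53]},"qri":[[92,74,60,12],[31,56,56,25],[82,18,53,2],[12,78]],"wfr":{"dj":{"h":88,"l":48},"l":{"eqd":32,"f":62,"mv":18,"tte":2},"re":17}}
After op 9 (replace /qri/0/0 12): {"mvp":{"acd":[82,89,8,87],"e":{"fau":50,"l":22,"lcd":0,"mec":3},"i":[20,12,53]},"qri":[[12,74,60,12],[31,56,56,25],[82,18,53,2],[12,78]],"wfr":{"dj":{"h":88,"l":48},"l":{"eqd":32,"f":62,"mv":18,"tte":2},"re":17}}
After op 10 (replace /qri/0/1 39): {"mvp":{"acd":[82,89,8,87],"e":{"fau":50,"l":22,"lcd":0,"mec":3},"i":[20,12,53]},"qri":[[12,39,60,12],[31,56,56,25],[82,18,53,2],[12,78]],"wfr":{"dj":{"h":88,"l":48},"l":{"eqd":32,"f":62,"mv":18,"tte":2},"re":17}}
After op 11 (add /qri/1/0 25): {"mvp":{"acd":[82,89,8,87],"e":{"fau":50,"l":22,"lcd":0,"mec":3},"i":[20,12,53]},"qri":[[12,39,60,12],[25,31,56,56,25],[82,18,53,2],[12,78]],"wfr":{"dj":{"h":88,"l":48},"l":{"eqd":32,"f":62,"mv":18,"tte":2},"re":17}}
After op 12 (add /qri/1/5 84): {"mvp":{"acd":[82,89,8,87],"e":{"fau":50,"l":22,"lcd":0,"mec":3},"i":[20,12,53]},"qri":[[12,39,60,12],[25,31,56,56,25,84],[82,18,53,2],[12,78]],"wfr":{"dj":{"h":88,"l":48},"l":{"eqd":32,"f":62,"mv":18,"tte":2},"re":17}}
Size at path /qri/3: 2

Answer: 2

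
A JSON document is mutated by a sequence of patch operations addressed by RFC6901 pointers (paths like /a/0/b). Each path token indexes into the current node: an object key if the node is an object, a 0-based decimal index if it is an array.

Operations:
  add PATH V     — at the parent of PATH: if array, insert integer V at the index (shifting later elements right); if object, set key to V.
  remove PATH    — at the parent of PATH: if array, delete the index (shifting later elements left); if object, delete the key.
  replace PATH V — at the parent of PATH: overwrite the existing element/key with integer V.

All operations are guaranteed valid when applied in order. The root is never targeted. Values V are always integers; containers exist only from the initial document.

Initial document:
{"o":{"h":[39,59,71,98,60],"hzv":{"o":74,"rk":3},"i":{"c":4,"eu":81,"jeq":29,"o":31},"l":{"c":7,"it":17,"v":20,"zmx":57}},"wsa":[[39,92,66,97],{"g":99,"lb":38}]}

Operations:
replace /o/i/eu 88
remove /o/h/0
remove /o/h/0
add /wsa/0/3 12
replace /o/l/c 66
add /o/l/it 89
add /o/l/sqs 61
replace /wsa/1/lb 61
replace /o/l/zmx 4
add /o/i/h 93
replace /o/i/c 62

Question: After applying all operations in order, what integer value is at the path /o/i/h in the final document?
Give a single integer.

After op 1 (replace /o/i/eu 88): {"o":{"h":[39,59,71,98,60],"hzv":{"o":74,"rk":3},"i":{"c":4,"eu":88,"jeq":29,"o":31},"l":{"c":7,"it":17,"v":20,"zmx":57}},"wsa":[[39,92,66,97],{"g":99,"lb":38}]}
After op 2 (remove /o/h/0): {"o":{"h":[59,71,98,60],"hzv":{"o":74,"rk":3},"i":{"c":4,"eu":88,"jeq":29,"o":31},"l":{"c":7,"it":17,"v":20,"zmx":57}},"wsa":[[39,92,66,97],{"g":99,"lb":38}]}
After op 3 (remove /o/h/0): {"o":{"h":[71,98,60],"hzv":{"o":74,"rk":3},"i":{"c":4,"eu":88,"jeq":29,"o":31},"l":{"c":7,"it":17,"v":20,"zmx":57}},"wsa":[[39,92,66,97],{"g":99,"lb":38}]}
After op 4 (add /wsa/0/3 12): {"o":{"h":[71,98,60],"hzv":{"o":74,"rk":3},"i":{"c":4,"eu":88,"jeq":29,"o":31},"l":{"c":7,"it":17,"v":20,"zmx":57}},"wsa":[[39,92,66,12,97],{"g":99,"lb":38}]}
After op 5 (replace /o/l/c 66): {"o":{"h":[71,98,60],"hzv":{"o":74,"rk":3},"i":{"c":4,"eu":88,"jeq":29,"o":31},"l":{"c":66,"it":17,"v":20,"zmx":57}},"wsa":[[39,92,66,12,97],{"g":99,"lb":38}]}
After op 6 (add /o/l/it 89): {"o":{"h":[71,98,60],"hzv":{"o":74,"rk":3},"i":{"c":4,"eu":88,"jeq":29,"o":31},"l":{"c":66,"it":89,"v":20,"zmx":57}},"wsa":[[39,92,66,12,97],{"g":99,"lb":38}]}
After op 7 (add /o/l/sqs 61): {"o":{"h":[71,98,60],"hzv":{"o":74,"rk":3},"i":{"c":4,"eu":88,"jeq":29,"o":31},"l":{"c":66,"it":89,"sqs":61,"v":20,"zmx":57}},"wsa":[[39,92,66,12,97],{"g":99,"lb":38}]}
After op 8 (replace /wsa/1/lb 61): {"o":{"h":[71,98,60],"hzv":{"o":74,"rk":3},"i":{"c":4,"eu":88,"jeq":29,"o":31},"l":{"c":66,"it":89,"sqs":61,"v":20,"zmx":57}},"wsa":[[39,92,66,12,97],{"g":99,"lb":61}]}
After op 9 (replace /o/l/zmx 4): {"o":{"h":[71,98,60],"hzv":{"o":74,"rk":3},"i":{"c":4,"eu":88,"jeq":29,"o":31},"l":{"c":66,"it":89,"sqs":61,"v":20,"zmx":4}},"wsa":[[39,92,66,12,97],{"g":99,"lb":61}]}
After op 10 (add /o/i/h 93): {"o":{"h":[71,98,60],"hzv":{"o":74,"rk":3},"i":{"c":4,"eu":88,"h":93,"jeq":29,"o":31},"l":{"c":66,"it":89,"sqs":61,"v":20,"zmx":4}},"wsa":[[39,92,66,12,97],{"g":99,"lb":61}]}
After op 11 (replace /o/i/c 62): {"o":{"h":[71,98,60],"hzv":{"o":74,"rk":3},"i":{"c":62,"eu":88,"h":93,"jeq":29,"o":31},"l":{"c":66,"it":89,"sqs":61,"v":20,"zmx":4}},"wsa":[[39,92,66,12,97],{"g":99,"lb":61}]}
Value at /o/i/h: 93

Answer: 93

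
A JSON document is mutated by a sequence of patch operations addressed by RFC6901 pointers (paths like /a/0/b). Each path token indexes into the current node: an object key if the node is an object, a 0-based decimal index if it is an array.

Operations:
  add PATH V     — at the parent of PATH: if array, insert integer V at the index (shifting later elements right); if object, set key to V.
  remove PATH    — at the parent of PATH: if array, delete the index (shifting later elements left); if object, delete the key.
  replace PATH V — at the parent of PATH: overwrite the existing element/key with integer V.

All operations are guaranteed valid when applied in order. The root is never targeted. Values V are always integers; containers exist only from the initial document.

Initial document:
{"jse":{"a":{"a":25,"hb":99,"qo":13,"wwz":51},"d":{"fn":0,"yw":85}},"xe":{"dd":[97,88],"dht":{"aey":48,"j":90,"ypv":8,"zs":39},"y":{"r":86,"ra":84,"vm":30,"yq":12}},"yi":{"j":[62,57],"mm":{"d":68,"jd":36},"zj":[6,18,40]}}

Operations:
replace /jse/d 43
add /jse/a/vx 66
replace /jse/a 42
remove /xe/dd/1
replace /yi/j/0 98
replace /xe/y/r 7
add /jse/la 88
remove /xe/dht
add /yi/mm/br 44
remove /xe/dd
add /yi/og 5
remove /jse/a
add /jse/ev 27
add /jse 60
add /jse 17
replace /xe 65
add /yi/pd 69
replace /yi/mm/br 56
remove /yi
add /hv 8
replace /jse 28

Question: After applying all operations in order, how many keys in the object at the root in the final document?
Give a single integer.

After op 1 (replace /jse/d 43): {"jse":{"a":{"a":25,"hb":99,"qo":13,"wwz":51},"d":43},"xe":{"dd":[97,88],"dht":{"aey":48,"j":90,"ypv":8,"zs":39},"y":{"r":86,"ra":84,"vm":30,"yq":12}},"yi":{"j":[62,57],"mm":{"d":68,"jd":36},"zj":[6,18,40]}}
After op 2 (add /jse/a/vx 66): {"jse":{"a":{"a":25,"hb":99,"qo":13,"vx":66,"wwz":51},"d":43},"xe":{"dd":[97,88],"dht":{"aey":48,"j":90,"ypv":8,"zs":39},"y":{"r":86,"ra":84,"vm":30,"yq":12}},"yi":{"j":[62,57],"mm":{"d":68,"jd":36},"zj":[6,18,40]}}
After op 3 (replace /jse/a 42): {"jse":{"a":42,"d":43},"xe":{"dd":[97,88],"dht":{"aey":48,"j":90,"ypv":8,"zs":39},"y":{"r":86,"ra":84,"vm":30,"yq":12}},"yi":{"j":[62,57],"mm":{"d":68,"jd":36},"zj":[6,18,40]}}
After op 4 (remove /xe/dd/1): {"jse":{"a":42,"d":43},"xe":{"dd":[97],"dht":{"aey":48,"j":90,"ypv":8,"zs":39},"y":{"r":86,"ra":84,"vm":30,"yq":12}},"yi":{"j":[62,57],"mm":{"d":68,"jd":36},"zj":[6,18,40]}}
After op 5 (replace /yi/j/0 98): {"jse":{"a":42,"d":43},"xe":{"dd":[97],"dht":{"aey":48,"j":90,"ypv":8,"zs":39},"y":{"r":86,"ra":84,"vm":30,"yq":12}},"yi":{"j":[98,57],"mm":{"d":68,"jd":36},"zj":[6,18,40]}}
After op 6 (replace /xe/y/r 7): {"jse":{"a":42,"d":43},"xe":{"dd":[97],"dht":{"aey":48,"j":90,"ypv":8,"zs":39},"y":{"r":7,"ra":84,"vm":30,"yq":12}},"yi":{"j":[98,57],"mm":{"d":68,"jd":36},"zj":[6,18,40]}}
After op 7 (add /jse/la 88): {"jse":{"a":42,"d":43,"la":88},"xe":{"dd":[97],"dht":{"aey":48,"j":90,"ypv":8,"zs":39},"y":{"r":7,"ra":84,"vm":30,"yq":12}},"yi":{"j":[98,57],"mm":{"d":68,"jd":36},"zj":[6,18,40]}}
After op 8 (remove /xe/dht): {"jse":{"a":42,"d":43,"la":88},"xe":{"dd":[97],"y":{"r":7,"ra":84,"vm":30,"yq":12}},"yi":{"j":[98,57],"mm":{"d":68,"jd":36},"zj":[6,18,40]}}
After op 9 (add /yi/mm/br 44): {"jse":{"a":42,"d":43,"la":88},"xe":{"dd":[97],"y":{"r":7,"ra":84,"vm":30,"yq":12}},"yi":{"j":[98,57],"mm":{"br":44,"d":68,"jd":36},"zj":[6,18,40]}}
After op 10 (remove /xe/dd): {"jse":{"a":42,"d":43,"la":88},"xe":{"y":{"r":7,"ra":84,"vm":30,"yq":12}},"yi":{"j":[98,57],"mm":{"br":44,"d":68,"jd":36},"zj":[6,18,40]}}
After op 11 (add /yi/og 5): {"jse":{"a":42,"d":43,"la":88},"xe":{"y":{"r":7,"ra":84,"vm":30,"yq":12}},"yi":{"j":[98,57],"mm":{"br":44,"d":68,"jd":36},"og":5,"zj":[6,18,40]}}
After op 12 (remove /jse/a): {"jse":{"d":43,"la":88},"xe":{"y":{"r":7,"ra":84,"vm":30,"yq":12}},"yi":{"j":[98,57],"mm":{"br":44,"d":68,"jd":36},"og":5,"zj":[6,18,40]}}
After op 13 (add /jse/ev 27): {"jse":{"d":43,"ev":27,"la":88},"xe":{"y":{"r":7,"ra":84,"vm":30,"yq":12}},"yi":{"j":[98,57],"mm":{"br":44,"d":68,"jd":36},"og":5,"zj":[6,18,40]}}
After op 14 (add /jse 60): {"jse":60,"xe":{"y":{"r":7,"ra":84,"vm":30,"yq":12}},"yi":{"j":[98,57],"mm":{"br":44,"d":68,"jd":36},"og":5,"zj":[6,18,40]}}
After op 15 (add /jse 17): {"jse":17,"xe":{"y":{"r":7,"ra":84,"vm":30,"yq":12}},"yi":{"j":[98,57],"mm":{"br":44,"d":68,"jd":36},"og":5,"zj":[6,18,40]}}
After op 16 (replace /xe 65): {"jse":17,"xe":65,"yi":{"j":[98,57],"mm":{"br":44,"d":68,"jd":36},"og":5,"zj":[6,18,40]}}
After op 17 (add /yi/pd 69): {"jse":17,"xe":65,"yi":{"j":[98,57],"mm":{"br":44,"d":68,"jd":36},"og":5,"pd":69,"zj":[6,18,40]}}
After op 18 (replace /yi/mm/br 56): {"jse":17,"xe":65,"yi":{"j":[98,57],"mm":{"br":56,"d":68,"jd":36},"og":5,"pd":69,"zj":[6,18,40]}}
After op 19 (remove /yi): {"jse":17,"xe":65}
After op 20 (add /hv 8): {"hv":8,"jse":17,"xe":65}
After op 21 (replace /jse 28): {"hv":8,"jse":28,"xe":65}
Size at the root: 3

Answer: 3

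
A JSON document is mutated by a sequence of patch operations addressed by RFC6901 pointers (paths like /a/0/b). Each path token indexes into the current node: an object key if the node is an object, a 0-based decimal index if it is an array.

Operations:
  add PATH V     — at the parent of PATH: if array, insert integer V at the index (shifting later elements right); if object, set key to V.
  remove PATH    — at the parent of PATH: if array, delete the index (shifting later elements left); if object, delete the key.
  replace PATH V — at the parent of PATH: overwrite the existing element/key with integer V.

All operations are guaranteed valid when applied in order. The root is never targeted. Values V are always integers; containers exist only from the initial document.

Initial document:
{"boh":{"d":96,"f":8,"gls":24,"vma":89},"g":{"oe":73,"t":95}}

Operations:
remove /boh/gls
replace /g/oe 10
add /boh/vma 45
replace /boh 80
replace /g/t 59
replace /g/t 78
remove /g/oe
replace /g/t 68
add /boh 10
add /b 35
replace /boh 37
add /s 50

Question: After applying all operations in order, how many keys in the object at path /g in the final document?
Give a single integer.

After op 1 (remove /boh/gls): {"boh":{"d":96,"f":8,"vma":89},"g":{"oe":73,"t":95}}
After op 2 (replace /g/oe 10): {"boh":{"d":96,"f":8,"vma":89},"g":{"oe":10,"t":95}}
After op 3 (add /boh/vma 45): {"boh":{"d":96,"f":8,"vma":45},"g":{"oe":10,"t":95}}
After op 4 (replace /boh 80): {"boh":80,"g":{"oe":10,"t":95}}
After op 5 (replace /g/t 59): {"boh":80,"g":{"oe":10,"t":59}}
After op 6 (replace /g/t 78): {"boh":80,"g":{"oe":10,"t":78}}
After op 7 (remove /g/oe): {"boh":80,"g":{"t":78}}
After op 8 (replace /g/t 68): {"boh":80,"g":{"t":68}}
After op 9 (add /boh 10): {"boh":10,"g":{"t":68}}
After op 10 (add /b 35): {"b":35,"boh":10,"g":{"t":68}}
After op 11 (replace /boh 37): {"b":35,"boh":37,"g":{"t":68}}
After op 12 (add /s 50): {"b":35,"boh":37,"g":{"t":68},"s":50}
Size at path /g: 1

Answer: 1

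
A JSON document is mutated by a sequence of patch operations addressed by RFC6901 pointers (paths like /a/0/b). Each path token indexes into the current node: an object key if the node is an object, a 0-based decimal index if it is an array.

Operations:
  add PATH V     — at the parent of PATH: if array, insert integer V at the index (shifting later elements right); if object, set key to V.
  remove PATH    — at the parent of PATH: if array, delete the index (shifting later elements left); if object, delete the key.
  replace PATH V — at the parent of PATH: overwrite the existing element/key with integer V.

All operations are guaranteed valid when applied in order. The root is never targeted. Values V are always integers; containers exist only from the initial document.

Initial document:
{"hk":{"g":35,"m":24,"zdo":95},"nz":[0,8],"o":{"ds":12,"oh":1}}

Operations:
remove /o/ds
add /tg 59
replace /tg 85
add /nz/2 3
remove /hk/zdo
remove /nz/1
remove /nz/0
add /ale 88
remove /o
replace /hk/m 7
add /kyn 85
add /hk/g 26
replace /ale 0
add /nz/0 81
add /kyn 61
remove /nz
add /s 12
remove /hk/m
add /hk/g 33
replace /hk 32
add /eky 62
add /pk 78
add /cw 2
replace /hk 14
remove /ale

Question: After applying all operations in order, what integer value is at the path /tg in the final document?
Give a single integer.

Answer: 85

Derivation:
After op 1 (remove /o/ds): {"hk":{"g":35,"m":24,"zdo":95},"nz":[0,8],"o":{"oh":1}}
After op 2 (add /tg 59): {"hk":{"g":35,"m":24,"zdo":95},"nz":[0,8],"o":{"oh":1},"tg":59}
After op 3 (replace /tg 85): {"hk":{"g":35,"m":24,"zdo":95},"nz":[0,8],"o":{"oh":1},"tg":85}
After op 4 (add /nz/2 3): {"hk":{"g":35,"m":24,"zdo":95},"nz":[0,8,3],"o":{"oh":1},"tg":85}
After op 5 (remove /hk/zdo): {"hk":{"g":35,"m":24},"nz":[0,8,3],"o":{"oh":1},"tg":85}
After op 6 (remove /nz/1): {"hk":{"g":35,"m":24},"nz":[0,3],"o":{"oh":1},"tg":85}
After op 7 (remove /nz/0): {"hk":{"g":35,"m":24},"nz":[3],"o":{"oh":1},"tg":85}
After op 8 (add /ale 88): {"ale":88,"hk":{"g":35,"m":24},"nz":[3],"o":{"oh":1},"tg":85}
After op 9 (remove /o): {"ale":88,"hk":{"g":35,"m":24},"nz":[3],"tg":85}
After op 10 (replace /hk/m 7): {"ale":88,"hk":{"g":35,"m":7},"nz":[3],"tg":85}
After op 11 (add /kyn 85): {"ale":88,"hk":{"g":35,"m":7},"kyn":85,"nz":[3],"tg":85}
After op 12 (add /hk/g 26): {"ale":88,"hk":{"g":26,"m":7},"kyn":85,"nz":[3],"tg":85}
After op 13 (replace /ale 0): {"ale":0,"hk":{"g":26,"m":7},"kyn":85,"nz":[3],"tg":85}
After op 14 (add /nz/0 81): {"ale":0,"hk":{"g":26,"m":7},"kyn":85,"nz":[81,3],"tg":85}
After op 15 (add /kyn 61): {"ale":0,"hk":{"g":26,"m":7},"kyn":61,"nz":[81,3],"tg":85}
After op 16 (remove /nz): {"ale":0,"hk":{"g":26,"m":7},"kyn":61,"tg":85}
After op 17 (add /s 12): {"ale":0,"hk":{"g":26,"m":7},"kyn":61,"s":12,"tg":85}
After op 18 (remove /hk/m): {"ale":0,"hk":{"g":26},"kyn":61,"s":12,"tg":85}
After op 19 (add /hk/g 33): {"ale":0,"hk":{"g":33},"kyn":61,"s":12,"tg":85}
After op 20 (replace /hk 32): {"ale":0,"hk":32,"kyn":61,"s":12,"tg":85}
After op 21 (add /eky 62): {"ale":0,"eky":62,"hk":32,"kyn":61,"s":12,"tg":85}
After op 22 (add /pk 78): {"ale":0,"eky":62,"hk":32,"kyn":61,"pk":78,"s":12,"tg":85}
After op 23 (add /cw 2): {"ale":0,"cw":2,"eky":62,"hk":32,"kyn":61,"pk":78,"s":12,"tg":85}
After op 24 (replace /hk 14): {"ale":0,"cw":2,"eky":62,"hk":14,"kyn":61,"pk":78,"s":12,"tg":85}
After op 25 (remove /ale): {"cw":2,"eky":62,"hk":14,"kyn":61,"pk":78,"s":12,"tg":85}
Value at /tg: 85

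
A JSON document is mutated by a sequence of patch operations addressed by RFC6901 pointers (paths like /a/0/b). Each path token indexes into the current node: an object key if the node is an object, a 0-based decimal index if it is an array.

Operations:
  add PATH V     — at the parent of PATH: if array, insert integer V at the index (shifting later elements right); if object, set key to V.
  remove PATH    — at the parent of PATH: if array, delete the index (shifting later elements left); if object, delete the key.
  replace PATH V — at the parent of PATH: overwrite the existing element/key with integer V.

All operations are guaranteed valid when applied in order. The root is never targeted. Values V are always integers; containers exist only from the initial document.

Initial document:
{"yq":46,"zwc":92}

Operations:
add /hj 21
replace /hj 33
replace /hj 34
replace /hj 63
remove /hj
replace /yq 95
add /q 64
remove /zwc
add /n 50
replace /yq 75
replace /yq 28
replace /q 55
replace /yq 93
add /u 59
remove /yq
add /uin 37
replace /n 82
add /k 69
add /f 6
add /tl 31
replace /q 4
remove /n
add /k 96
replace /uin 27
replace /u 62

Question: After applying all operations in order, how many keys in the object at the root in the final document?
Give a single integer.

Answer: 6

Derivation:
After op 1 (add /hj 21): {"hj":21,"yq":46,"zwc":92}
After op 2 (replace /hj 33): {"hj":33,"yq":46,"zwc":92}
After op 3 (replace /hj 34): {"hj":34,"yq":46,"zwc":92}
After op 4 (replace /hj 63): {"hj":63,"yq":46,"zwc":92}
After op 5 (remove /hj): {"yq":46,"zwc":92}
After op 6 (replace /yq 95): {"yq":95,"zwc":92}
After op 7 (add /q 64): {"q":64,"yq":95,"zwc":92}
After op 8 (remove /zwc): {"q":64,"yq":95}
After op 9 (add /n 50): {"n":50,"q":64,"yq":95}
After op 10 (replace /yq 75): {"n":50,"q":64,"yq":75}
After op 11 (replace /yq 28): {"n":50,"q":64,"yq":28}
After op 12 (replace /q 55): {"n":50,"q":55,"yq":28}
After op 13 (replace /yq 93): {"n":50,"q":55,"yq":93}
After op 14 (add /u 59): {"n":50,"q":55,"u":59,"yq":93}
After op 15 (remove /yq): {"n":50,"q":55,"u":59}
After op 16 (add /uin 37): {"n":50,"q":55,"u":59,"uin":37}
After op 17 (replace /n 82): {"n":82,"q":55,"u":59,"uin":37}
After op 18 (add /k 69): {"k":69,"n":82,"q":55,"u":59,"uin":37}
After op 19 (add /f 6): {"f":6,"k":69,"n":82,"q":55,"u":59,"uin":37}
After op 20 (add /tl 31): {"f":6,"k":69,"n":82,"q":55,"tl":31,"u":59,"uin":37}
After op 21 (replace /q 4): {"f":6,"k":69,"n":82,"q":4,"tl":31,"u":59,"uin":37}
After op 22 (remove /n): {"f":6,"k":69,"q":4,"tl":31,"u":59,"uin":37}
After op 23 (add /k 96): {"f":6,"k":96,"q":4,"tl":31,"u":59,"uin":37}
After op 24 (replace /uin 27): {"f":6,"k":96,"q":4,"tl":31,"u":59,"uin":27}
After op 25 (replace /u 62): {"f":6,"k":96,"q":4,"tl":31,"u":62,"uin":27}
Size at the root: 6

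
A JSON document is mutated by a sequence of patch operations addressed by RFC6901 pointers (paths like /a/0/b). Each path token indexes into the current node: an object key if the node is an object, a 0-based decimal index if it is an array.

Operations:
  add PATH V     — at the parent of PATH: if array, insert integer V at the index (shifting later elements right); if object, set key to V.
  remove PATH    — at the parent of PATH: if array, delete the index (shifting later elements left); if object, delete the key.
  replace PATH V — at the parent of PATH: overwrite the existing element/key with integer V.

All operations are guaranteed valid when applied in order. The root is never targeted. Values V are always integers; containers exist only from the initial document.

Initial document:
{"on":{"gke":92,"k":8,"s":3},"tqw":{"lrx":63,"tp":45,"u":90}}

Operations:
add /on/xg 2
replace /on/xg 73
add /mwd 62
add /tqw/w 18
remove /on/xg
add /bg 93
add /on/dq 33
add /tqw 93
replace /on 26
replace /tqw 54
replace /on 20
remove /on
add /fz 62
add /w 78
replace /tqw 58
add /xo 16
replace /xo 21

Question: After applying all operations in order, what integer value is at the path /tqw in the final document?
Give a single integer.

After op 1 (add /on/xg 2): {"on":{"gke":92,"k":8,"s":3,"xg":2},"tqw":{"lrx":63,"tp":45,"u":90}}
After op 2 (replace /on/xg 73): {"on":{"gke":92,"k":8,"s":3,"xg":73},"tqw":{"lrx":63,"tp":45,"u":90}}
After op 3 (add /mwd 62): {"mwd":62,"on":{"gke":92,"k":8,"s":3,"xg":73},"tqw":{"lrx":63,"tp":45,"u":90}}
After op 4 (add /tqw/w 18): {"mwd":62,"on":{"gke":92,"k":8,"s":3,"xg":73},"tqw":{"lrx":63,"tp":45,"u":90,"w":18}}
After op 5 (remove /on/xg): {"mwd":62,"on":{"gke":92,"k":8,"s":3},"tqw":{"lrx":63,"tp":45,"u":90,"w":18}}
After op 6 (add /bg 93): {"bg":93,"mwd":62,"on":{"gke":92,"k":8,"s":3},"tqw":{"lrx":63,"tp":45,"u":90,"w":18}}
After op 7 (add /on/dq 33): {"bg":93,"mwd":62,"on":{"dq":33,"gke":92,"k":8,"s":3},"tqw":{"lrx":63,"tp":45,"u":90,"w":18}}
After op 8 (add /tqw 93): {"bg":93,"mwd":62,"on":{"dq":33,"gke":92,"k":8,"s":3},"tqw":93}
After op 9 (replace /on 26): {"bg":93,"mwd":62,"on":26,"tqw":93}
After op 10 (replace /tqw 54): {"bg":93,"mwd":62,"on":26,"tqw":54}
After op 11 (replace /on 20): {"bg":93,"mwd":62,"on":20,"tqw":54}
After op 12 (remove /on): {"bg":93,"mwd":62,"tqw":54}
After op 13 (add /fz 62): {"bg":93,"fz":62,"mwd":62,"tqw":54}
After op 14 (add /w 78): {"bg":93,"fz":62,"mwd":62,"tqw":54,"w":78}
After op 15 (replace /tqw 58): {"bg":93,"fz":62,"mwd":62,"tqw":58,"w":78}
After op 16 (add /xo 16): {"bg":93,"fz":62,"mwd":62,"tqw":58,"w":78,"xo":16}
After op 17 (replace /xo 21): {"bg":93,"fz":62,"mwd":62,"tqw":58,"w":78,"xo":21}
Value at /tqw: 58

Answer: 58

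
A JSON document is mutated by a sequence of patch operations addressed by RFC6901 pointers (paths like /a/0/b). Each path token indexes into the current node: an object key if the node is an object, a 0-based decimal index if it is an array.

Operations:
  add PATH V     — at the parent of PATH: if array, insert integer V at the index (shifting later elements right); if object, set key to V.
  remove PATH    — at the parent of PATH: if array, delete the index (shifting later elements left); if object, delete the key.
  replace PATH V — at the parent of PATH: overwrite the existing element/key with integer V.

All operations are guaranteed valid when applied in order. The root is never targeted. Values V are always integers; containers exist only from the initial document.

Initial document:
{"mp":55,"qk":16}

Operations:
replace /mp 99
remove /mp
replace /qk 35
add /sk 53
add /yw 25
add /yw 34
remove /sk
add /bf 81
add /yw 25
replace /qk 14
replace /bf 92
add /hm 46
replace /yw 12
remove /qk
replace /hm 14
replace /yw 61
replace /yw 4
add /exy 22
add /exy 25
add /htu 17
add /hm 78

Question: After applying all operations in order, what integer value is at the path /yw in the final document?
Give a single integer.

Answer: 4

Derivation:
After op 1 (replace /mp 99): {"mp":99,"qk":16}
After op 2 (remove /mp): {"qk":16}
After op 3 (replace /qk 35): {"qk":35}
After op 4 (add /sk 53): {"qk":35,"sk":53}
After op 5 (add /yw 25): {"qk":35,"sk":53,"yw":25}
After op 6 (add /yw 34): {"qk":35,"sk":53,"yw":34}
After op 7 (remove /sk): {"qk":35,"yw":34}
After op 8 (add /bf 81): {"bf":81,"qk":35,"yw":34}
After op 9 (add /yw 25): {"bf":81,"qk":35,"yw":25}
After op 10 (replace /qk 14): {"bf":81,"qk":14,"yw":25}
After op 11 (replace /bf 92): {"bf":92,"qk":14,"yw":25}
After op 12 (add /hm 46): {"bf":92,"hm":46,"qk":14,"yw":25}
After op 13 (replace /yw 12): {"bf":92,"hm":46,"qk":14,"yw":12}
After op 14 (remove /qk): {"bf":92,"hm":46,"yw":12}
After op 15 (replace /hm 14): {"bf":92,"hm":14,"yw":12}
After op 16 (replace /yw 61): {"bf":92,"hm":14,"yw":61}
After op 17 (replace /yw 4): {"bf":92,"hm":14,"yw":4}
After op 18 (add /exy 22): {"bf":92,"exy":22,"hm":14,"yw":4}
After op 19 (add /exy 25): {"bf":92,"exy":25,"hm":14,"yw":4}
After op 20 (add /htu 17): {"bf":92,"exy":25,"hm":14,"htu":17,"yw":4}
After op 21 (add /hm 78): {"bf":92,"exy":25,"hm":78,"htu":17,"yw":4}
Value at /yw: 4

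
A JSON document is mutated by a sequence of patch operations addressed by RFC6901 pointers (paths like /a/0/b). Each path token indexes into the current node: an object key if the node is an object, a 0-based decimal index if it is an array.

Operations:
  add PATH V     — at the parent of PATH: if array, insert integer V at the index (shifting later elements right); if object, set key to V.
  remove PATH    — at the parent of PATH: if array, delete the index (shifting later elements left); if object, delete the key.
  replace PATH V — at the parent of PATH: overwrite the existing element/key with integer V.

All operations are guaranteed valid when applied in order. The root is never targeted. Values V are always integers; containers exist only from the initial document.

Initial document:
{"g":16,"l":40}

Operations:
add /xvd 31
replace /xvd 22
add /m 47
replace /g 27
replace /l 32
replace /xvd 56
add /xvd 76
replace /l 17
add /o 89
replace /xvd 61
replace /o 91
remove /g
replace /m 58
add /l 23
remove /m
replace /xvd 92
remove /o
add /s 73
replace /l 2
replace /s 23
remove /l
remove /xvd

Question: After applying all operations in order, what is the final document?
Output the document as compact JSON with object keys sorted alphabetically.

After op 1 (add /xvd 31): {"g":16,"l":40,"xvd":31}
After op 2 (replace /xvd 22): {"g":16,"l":40,"xvd":22}
After op 3 (add /m 47): {"g":16,"l":40,"m":47,"xvd":22}
After op 4 (replace /g 27): {"g":27,"l":40,"m":47,"xvd":22}
After op 5 (replace /l 32): {"g":27,"l":32,"m":47,"xvd":22}
After op 6 (replace /xvd 56): {"g":27,"l":32,"m":47,"xvd":56}
After op 7 (add /xvd 76): {"g":27,"l":32,"m":47,"xvd":76}
After op 8 (replace /l 17): {"g":27,"l":17,"m":47,"xvd":76}
After op 9 (add /o 89): {"g":27,"l":17,"m":47,"o":89,"xvd":76}
After op 10 (replace /xvd 61): {"g":27,"l":17,"m":47,"o":89,"xvd":61}
After op 11 (replace /o 91): {"g":27,"l":17,"m":47,"o":91,"xvd":61}
After op 12 (remove /g): {"l":17,"m":47,"o":91,"xvd":61}
After op 13 (replace /m 58): {"l":17,"m":58,"o":91,"xvd":61}
After op 14 (add /l 23): {"l":23,"m":58,"o":91,"xvd":61}
After op 15 (remove /m): {"l":23,"o":91,"xvd":61}
After op 16 (replace /xvd 92): {"l":23,"o":91,"xvd":92}
After op 17 (remove /o): {"l":23,"xvd":92}
After op 18 (add /s 73): {"l":23,"s":73,"xvd":92}
After op 19 (replace /l 2): {"l":2,"s":73,"xvd":92}
After op 20 (replace /s 23): {"l":2,"s":23,"xvd":92}
After op 21 (remove /l): {"s":23,"xvd":92}
After op 22 (remove /xvd): {"s":23}

Answer: {"s":23}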